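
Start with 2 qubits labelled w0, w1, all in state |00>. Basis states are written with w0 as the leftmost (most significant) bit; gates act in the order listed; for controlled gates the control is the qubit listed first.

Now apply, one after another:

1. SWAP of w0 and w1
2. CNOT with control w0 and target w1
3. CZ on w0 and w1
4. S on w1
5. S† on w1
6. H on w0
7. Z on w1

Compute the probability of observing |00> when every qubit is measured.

The probability of measuring |00> is 1/2.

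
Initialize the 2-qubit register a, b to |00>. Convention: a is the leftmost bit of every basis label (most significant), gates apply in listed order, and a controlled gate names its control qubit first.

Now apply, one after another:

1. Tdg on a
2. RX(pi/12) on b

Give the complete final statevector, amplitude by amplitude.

The final amplitudes are sqrt(2 - sqrt(2))/4 + sqrt(3*sqrt(2) + 6)/4 on |00>, -I*sqrt(sqrt(2) + 2)/4 + I*sqrt(6 - 3*sqrt(2))/4 on |01>, 0 on |10>, 0 on |11>.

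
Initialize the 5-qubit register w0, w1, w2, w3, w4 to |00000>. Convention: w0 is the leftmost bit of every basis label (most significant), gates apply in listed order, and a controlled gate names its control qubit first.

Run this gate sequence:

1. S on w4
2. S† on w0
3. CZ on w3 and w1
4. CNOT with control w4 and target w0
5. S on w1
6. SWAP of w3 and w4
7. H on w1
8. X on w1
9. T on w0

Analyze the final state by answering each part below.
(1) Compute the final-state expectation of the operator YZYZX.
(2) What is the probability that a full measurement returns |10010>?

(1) In the final state, YZYZX has expectation 0.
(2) The probability of measuring |10010> is 0.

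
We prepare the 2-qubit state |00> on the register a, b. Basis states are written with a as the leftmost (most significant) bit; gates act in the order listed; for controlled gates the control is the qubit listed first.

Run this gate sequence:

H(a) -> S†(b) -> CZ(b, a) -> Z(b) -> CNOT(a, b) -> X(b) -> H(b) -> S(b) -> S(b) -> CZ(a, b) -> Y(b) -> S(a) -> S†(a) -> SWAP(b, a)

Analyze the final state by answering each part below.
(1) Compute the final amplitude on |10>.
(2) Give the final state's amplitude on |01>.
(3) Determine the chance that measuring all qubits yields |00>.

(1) The final state's coefficient on |10> equals I/2.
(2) |01> carries amplitude -I/2 in the final state.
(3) The probability of measuring |00> is 1/4.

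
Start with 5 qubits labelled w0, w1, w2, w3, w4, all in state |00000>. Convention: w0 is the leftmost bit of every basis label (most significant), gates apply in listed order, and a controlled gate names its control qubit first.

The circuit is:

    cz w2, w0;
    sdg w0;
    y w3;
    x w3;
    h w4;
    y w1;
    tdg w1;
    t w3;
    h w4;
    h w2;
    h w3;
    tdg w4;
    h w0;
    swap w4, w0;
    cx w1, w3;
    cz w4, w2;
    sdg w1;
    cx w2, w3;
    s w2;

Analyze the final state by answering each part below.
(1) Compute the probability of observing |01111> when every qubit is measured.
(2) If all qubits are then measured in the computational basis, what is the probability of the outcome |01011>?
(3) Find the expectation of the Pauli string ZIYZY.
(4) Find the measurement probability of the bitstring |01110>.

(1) A full measurement returns |01111> with probability 1/8.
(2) Outcome |01011> occurs with probability 1/8.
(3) The expectation value of ZIYZY is 0.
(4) The probability of measuring |01110> is 1/8.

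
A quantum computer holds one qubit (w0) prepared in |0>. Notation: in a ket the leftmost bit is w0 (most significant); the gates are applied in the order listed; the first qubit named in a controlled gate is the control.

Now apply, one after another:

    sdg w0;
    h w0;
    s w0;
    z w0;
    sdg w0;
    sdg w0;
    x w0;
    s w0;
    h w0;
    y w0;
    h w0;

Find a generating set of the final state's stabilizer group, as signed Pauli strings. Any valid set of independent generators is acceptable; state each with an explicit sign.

One valid set of independent stabilizer generators is -X (any independent generating set of the same group is equally correct).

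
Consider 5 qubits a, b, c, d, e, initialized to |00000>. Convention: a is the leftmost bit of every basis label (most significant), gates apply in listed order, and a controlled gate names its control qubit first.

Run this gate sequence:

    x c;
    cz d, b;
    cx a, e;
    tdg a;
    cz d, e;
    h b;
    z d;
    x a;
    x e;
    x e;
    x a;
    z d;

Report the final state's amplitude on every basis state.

The resulting statevector has amplitude sqrt(2)/2 on |00100>, sqrt(2)/2 on |01100>, and 0 on every other basis state. Key observation: steps 7-12 multiply out to the identity, so the circuit reduces to the remaining gates.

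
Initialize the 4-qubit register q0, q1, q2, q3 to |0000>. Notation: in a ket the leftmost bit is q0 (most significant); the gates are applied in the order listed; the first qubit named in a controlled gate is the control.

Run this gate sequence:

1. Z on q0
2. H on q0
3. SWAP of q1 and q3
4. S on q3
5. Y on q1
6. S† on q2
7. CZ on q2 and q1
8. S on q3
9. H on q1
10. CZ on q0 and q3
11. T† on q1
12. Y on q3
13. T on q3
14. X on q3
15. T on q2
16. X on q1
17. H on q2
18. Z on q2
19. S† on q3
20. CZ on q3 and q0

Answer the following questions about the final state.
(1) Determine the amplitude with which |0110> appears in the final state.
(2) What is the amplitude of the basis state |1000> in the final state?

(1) The amplitude on |0110> is sqrt(2)*exp(I*pi/4)/4.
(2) The final state's coefficient on |1000> equals sqrt(2)/4.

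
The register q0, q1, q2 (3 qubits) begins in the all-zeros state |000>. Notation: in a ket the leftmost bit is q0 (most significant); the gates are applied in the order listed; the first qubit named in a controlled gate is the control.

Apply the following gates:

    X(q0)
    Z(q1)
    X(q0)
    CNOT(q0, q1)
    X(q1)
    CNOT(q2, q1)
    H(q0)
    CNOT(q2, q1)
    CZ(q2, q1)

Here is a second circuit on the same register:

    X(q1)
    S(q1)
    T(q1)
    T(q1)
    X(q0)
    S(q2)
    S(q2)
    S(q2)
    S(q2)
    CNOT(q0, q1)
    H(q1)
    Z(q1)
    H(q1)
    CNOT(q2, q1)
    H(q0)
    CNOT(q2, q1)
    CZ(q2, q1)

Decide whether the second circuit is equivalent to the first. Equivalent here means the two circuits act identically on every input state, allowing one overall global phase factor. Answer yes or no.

No — the two circuits implement different unitaries, even allowing a global phase.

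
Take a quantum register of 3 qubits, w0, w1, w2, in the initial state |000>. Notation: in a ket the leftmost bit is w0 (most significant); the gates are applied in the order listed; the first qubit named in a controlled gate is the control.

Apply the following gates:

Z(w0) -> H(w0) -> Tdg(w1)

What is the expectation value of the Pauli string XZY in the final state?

The observable XZY averages to 0.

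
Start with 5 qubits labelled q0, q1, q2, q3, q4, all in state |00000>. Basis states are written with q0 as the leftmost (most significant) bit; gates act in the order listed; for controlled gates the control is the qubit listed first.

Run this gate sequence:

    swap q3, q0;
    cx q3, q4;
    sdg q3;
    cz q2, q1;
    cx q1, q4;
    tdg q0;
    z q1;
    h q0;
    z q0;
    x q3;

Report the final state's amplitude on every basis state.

The final amplitudes are sqrt(2)/2 on |00010>, -sqrt(2)/2 on |10010>, and 0 on every other basis state.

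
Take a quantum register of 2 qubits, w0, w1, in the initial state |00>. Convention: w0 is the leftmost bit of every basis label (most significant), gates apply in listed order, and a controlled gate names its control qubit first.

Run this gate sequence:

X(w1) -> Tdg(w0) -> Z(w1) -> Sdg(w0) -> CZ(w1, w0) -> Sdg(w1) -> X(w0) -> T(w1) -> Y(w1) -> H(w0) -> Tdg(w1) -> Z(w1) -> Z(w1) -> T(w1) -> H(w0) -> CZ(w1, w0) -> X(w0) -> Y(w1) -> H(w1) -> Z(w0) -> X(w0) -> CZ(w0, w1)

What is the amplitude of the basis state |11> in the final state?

The final state's coefficient on |11> equals sqrt(2)*exp(3*I*pi/4)/2.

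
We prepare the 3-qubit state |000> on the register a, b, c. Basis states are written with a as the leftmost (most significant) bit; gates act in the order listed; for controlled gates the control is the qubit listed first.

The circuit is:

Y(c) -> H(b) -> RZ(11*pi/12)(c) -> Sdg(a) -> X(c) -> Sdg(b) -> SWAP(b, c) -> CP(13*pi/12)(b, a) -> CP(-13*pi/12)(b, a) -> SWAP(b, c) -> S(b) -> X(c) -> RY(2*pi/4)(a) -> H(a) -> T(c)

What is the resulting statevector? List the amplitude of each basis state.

The resulting statevector has amplitude -sqrt(2)*exp(5*I*pi/24)/2 on |001>, -sqrt(2)*exp(5*I*pi/24)/2 on |011>, and 0 on every other basis state. Key observation: steps 5-12 multiply out to the identity, so the circuit reduces to the remaining gates.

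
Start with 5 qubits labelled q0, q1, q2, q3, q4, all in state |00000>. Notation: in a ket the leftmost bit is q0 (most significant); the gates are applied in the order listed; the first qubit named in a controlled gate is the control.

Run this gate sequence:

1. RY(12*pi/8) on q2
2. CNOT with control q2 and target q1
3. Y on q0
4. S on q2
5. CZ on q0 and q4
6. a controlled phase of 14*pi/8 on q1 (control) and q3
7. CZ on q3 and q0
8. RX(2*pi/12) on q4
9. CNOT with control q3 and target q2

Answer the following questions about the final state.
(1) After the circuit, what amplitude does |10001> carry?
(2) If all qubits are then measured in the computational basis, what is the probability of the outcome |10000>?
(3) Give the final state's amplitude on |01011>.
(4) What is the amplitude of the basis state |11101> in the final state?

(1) The amplitude on |10001> is 1/4 - sqrt(3)/4.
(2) The probability of measuring |10000> is sqrt(3)/8 + 1/4.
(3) |01011> carries amplitude 0 in the final state.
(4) The final state's coefficient on |11101> equals I*(-1 + sqrt(3))/4.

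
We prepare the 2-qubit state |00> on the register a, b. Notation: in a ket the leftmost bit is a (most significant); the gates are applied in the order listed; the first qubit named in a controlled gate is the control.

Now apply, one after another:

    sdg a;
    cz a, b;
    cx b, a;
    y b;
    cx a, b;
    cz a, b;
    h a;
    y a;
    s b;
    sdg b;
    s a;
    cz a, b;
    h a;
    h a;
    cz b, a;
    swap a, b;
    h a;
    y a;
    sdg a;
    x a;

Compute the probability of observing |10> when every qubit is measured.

Outcome |10> occurs with probability 1/4.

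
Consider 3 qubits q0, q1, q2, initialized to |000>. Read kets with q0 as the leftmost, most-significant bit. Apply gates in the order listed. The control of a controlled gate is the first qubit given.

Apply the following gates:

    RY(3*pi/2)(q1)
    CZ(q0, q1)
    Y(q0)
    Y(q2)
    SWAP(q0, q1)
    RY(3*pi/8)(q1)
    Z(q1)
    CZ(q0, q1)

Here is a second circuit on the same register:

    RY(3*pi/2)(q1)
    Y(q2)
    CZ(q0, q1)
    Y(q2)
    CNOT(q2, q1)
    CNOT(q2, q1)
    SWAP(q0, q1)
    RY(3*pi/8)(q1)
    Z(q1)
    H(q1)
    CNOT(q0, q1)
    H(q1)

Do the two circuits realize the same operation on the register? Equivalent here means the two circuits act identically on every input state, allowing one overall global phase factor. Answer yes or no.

No: there is an input state on which the two circuits produce genuinely different outputs (not merely differing by a phase).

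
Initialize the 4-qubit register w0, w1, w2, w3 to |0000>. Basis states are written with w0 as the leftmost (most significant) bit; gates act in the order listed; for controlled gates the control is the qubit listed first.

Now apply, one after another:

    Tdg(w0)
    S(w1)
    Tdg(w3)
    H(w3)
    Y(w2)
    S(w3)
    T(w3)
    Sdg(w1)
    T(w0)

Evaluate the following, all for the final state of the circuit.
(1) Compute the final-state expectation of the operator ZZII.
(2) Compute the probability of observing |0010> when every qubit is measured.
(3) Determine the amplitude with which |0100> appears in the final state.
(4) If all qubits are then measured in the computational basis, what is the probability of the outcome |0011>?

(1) In the final state, ZZII has expectation 1.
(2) A full measurement returns |0010> with probability 1/2.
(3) The final state's coefficient on |0100> equals 0.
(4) A full measurement returns |0011> with probability 1/2.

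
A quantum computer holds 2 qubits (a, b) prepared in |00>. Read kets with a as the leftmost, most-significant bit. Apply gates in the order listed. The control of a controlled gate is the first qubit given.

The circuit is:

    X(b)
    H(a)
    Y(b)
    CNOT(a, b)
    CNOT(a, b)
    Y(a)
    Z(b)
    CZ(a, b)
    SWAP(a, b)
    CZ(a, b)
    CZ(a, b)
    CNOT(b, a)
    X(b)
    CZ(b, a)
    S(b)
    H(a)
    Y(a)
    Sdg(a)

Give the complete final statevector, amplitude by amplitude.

The resulting statevector has amplitude I/2 on |00>, -1/2 on |01>, 1/2 on |10>, -I/2 on |11>.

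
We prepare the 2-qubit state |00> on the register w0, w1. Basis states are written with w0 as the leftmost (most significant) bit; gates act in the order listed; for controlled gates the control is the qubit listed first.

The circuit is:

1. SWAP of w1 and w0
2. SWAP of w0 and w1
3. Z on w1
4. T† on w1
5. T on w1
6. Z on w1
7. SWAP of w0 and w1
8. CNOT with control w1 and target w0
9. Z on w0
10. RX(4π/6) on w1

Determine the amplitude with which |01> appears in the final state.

The amplitude on |01> is -sqrt(3)*I/2. Key observation: the block from step 2 through step 7 cancels to the identity and can be dropped.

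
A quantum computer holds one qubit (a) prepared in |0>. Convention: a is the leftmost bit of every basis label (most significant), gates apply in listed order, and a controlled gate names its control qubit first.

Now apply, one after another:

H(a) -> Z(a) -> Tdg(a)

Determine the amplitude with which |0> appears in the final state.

The final state's coefficient on |0> equals sqrt(2)/2.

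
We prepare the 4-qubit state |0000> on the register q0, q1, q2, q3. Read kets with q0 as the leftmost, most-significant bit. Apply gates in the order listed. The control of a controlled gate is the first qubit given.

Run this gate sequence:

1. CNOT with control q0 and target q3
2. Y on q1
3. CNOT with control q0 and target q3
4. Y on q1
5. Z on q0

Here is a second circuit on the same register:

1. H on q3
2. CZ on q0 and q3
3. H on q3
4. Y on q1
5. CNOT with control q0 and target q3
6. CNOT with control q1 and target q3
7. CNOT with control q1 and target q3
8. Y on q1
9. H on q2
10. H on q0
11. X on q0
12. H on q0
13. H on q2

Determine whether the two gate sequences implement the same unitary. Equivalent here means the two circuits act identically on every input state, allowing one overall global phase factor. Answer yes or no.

Yes: on every input state the two circuits agree up to one overall phase factor.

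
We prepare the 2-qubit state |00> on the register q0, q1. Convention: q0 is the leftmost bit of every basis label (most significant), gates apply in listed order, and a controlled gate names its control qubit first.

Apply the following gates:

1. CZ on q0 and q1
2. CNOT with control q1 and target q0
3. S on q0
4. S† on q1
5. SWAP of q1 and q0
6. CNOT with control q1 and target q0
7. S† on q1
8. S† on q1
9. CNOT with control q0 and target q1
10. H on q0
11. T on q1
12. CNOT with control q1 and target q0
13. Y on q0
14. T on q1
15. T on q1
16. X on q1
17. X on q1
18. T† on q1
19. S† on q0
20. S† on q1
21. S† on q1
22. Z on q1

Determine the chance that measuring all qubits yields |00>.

A full measurement returns |00> with probability 1/2. Key observation: gates 15-18 undo each other exactly, leaving only the rest of the circuit to track.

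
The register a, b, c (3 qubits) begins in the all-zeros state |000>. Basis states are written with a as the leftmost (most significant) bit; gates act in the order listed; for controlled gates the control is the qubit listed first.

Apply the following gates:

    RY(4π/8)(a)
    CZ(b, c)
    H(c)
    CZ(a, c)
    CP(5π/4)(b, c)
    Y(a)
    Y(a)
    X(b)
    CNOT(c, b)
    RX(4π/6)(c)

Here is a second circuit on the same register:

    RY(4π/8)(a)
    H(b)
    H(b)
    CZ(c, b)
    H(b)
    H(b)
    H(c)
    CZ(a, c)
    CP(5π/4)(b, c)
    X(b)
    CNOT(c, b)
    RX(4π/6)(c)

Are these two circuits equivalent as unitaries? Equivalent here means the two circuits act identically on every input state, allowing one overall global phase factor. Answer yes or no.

Yes: on every input state the two circuits agree up to one overall phase factor.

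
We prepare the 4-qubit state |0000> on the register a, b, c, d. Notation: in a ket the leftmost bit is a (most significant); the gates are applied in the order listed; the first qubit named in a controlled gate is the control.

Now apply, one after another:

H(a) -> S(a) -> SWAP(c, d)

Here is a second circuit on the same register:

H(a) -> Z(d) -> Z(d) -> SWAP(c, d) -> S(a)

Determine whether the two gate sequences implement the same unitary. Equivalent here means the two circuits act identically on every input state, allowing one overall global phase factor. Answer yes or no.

Yes: on every input state the two circuits agree up to one overall phase factor.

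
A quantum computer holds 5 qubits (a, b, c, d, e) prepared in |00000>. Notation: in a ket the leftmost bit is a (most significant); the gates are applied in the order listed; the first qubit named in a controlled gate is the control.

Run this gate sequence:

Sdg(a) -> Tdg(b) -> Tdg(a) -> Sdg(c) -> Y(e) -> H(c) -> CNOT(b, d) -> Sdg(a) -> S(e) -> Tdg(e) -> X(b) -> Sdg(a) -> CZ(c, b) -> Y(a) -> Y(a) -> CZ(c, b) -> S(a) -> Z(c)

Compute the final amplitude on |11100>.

The amplitude on |11100> is 0. Key observation: steps 12-17 multiply out to the identity, so the circuit reduces to the remaining gates.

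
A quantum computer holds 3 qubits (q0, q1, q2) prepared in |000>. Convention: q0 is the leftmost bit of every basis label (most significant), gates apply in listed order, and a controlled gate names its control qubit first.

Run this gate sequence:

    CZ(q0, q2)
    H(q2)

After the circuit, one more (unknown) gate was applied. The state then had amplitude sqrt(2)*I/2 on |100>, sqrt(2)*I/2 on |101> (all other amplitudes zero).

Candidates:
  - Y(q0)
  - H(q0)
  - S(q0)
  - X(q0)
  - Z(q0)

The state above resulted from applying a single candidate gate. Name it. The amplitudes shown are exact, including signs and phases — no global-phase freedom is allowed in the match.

The unique candidate consistent with the amplitudes is Y(q0).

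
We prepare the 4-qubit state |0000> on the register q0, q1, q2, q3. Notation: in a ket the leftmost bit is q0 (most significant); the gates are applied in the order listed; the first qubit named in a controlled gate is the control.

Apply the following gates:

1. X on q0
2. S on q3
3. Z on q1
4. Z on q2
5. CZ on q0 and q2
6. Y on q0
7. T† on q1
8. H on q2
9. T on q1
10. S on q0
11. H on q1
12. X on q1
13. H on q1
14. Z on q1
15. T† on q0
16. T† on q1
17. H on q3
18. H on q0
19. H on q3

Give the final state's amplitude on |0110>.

The amplitude on |0110> is 0. Key observation: the block from step 11 through step 14 cancels to the identity and can be dropped.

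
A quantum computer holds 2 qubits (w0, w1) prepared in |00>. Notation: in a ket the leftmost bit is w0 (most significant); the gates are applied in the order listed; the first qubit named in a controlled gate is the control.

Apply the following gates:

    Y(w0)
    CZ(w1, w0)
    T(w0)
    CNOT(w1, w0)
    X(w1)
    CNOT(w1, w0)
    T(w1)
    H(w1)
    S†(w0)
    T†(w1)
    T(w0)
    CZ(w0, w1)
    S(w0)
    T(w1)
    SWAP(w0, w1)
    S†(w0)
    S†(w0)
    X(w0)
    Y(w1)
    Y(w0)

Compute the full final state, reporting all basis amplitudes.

After the circuit, the state carries amplitude 0 on |00>, -sqrt(2)/2 on |01>, 0 on |10>, sqrt(2)/2 on |11>.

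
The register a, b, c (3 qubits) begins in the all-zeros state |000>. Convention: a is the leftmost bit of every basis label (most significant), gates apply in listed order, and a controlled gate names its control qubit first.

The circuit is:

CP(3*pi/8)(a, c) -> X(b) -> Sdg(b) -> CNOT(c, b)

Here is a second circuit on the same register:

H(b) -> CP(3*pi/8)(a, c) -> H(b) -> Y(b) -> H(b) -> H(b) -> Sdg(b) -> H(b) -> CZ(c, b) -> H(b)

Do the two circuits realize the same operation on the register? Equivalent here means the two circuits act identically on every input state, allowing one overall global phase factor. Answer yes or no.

No — the two circuits implement different unitaries, even allowing a global phase.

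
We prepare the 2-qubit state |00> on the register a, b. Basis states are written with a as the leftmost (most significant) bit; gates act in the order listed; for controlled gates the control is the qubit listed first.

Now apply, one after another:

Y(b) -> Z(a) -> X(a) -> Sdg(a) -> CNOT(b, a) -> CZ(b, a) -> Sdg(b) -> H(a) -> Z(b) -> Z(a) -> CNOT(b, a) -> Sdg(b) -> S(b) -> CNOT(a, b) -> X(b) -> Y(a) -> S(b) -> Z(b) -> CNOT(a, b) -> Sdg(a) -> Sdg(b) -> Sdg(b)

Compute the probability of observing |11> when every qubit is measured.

Outcome |11> occurs with probability 1/2.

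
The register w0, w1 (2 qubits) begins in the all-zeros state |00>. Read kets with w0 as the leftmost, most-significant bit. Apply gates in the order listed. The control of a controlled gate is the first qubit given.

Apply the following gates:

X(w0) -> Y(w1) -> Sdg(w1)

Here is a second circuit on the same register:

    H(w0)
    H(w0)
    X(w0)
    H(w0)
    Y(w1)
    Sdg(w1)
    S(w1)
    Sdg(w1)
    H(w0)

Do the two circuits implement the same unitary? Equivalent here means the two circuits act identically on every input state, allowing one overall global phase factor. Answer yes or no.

Yes, they are equivalent — the unitaries differ by at most a global phase.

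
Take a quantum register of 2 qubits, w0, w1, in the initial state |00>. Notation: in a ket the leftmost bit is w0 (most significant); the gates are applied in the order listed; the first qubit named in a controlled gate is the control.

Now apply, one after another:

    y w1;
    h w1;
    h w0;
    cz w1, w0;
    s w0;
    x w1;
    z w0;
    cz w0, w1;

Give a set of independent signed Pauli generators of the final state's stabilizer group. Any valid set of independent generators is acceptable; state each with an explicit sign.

The stabilizer group can be generated by +YI, -IX, among other valid generating sets.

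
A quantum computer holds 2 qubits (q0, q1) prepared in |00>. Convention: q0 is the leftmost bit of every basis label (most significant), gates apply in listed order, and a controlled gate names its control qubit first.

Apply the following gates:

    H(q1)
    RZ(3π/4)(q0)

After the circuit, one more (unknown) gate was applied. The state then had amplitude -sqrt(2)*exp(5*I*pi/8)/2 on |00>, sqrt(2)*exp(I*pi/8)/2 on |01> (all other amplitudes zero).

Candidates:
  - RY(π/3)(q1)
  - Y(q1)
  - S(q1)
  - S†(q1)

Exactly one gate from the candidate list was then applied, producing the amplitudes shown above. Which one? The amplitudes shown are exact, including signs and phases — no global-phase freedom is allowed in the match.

The unique candidate consistent with the amplitudes is S(q1).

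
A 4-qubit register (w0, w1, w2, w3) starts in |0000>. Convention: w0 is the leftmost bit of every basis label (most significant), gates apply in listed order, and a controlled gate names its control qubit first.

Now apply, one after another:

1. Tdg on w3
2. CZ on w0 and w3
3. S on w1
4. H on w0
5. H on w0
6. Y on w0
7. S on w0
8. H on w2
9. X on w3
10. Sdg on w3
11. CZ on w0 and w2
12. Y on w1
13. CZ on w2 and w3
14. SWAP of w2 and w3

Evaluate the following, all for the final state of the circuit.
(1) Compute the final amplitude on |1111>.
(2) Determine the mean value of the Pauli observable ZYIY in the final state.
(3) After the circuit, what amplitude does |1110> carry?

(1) |1111> carries amplitude -sqrt(2)/2 in the final state.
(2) In the final state, ZYIY has expectation 0.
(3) The amplitude on |1110> is -sqrt(2)/2.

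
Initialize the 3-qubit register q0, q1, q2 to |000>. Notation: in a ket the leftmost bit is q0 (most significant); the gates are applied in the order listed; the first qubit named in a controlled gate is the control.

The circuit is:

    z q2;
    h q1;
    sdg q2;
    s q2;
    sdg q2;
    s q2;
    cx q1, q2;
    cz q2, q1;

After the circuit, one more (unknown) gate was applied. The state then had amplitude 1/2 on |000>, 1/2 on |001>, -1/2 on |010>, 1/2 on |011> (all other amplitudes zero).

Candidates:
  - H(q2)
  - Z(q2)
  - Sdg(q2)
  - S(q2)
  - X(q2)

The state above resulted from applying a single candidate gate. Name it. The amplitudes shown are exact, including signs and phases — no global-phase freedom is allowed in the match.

It was H(q2) that produced the state shown. Key observation: the block from step 3 through step 6 cancels to the identity and can be dropped.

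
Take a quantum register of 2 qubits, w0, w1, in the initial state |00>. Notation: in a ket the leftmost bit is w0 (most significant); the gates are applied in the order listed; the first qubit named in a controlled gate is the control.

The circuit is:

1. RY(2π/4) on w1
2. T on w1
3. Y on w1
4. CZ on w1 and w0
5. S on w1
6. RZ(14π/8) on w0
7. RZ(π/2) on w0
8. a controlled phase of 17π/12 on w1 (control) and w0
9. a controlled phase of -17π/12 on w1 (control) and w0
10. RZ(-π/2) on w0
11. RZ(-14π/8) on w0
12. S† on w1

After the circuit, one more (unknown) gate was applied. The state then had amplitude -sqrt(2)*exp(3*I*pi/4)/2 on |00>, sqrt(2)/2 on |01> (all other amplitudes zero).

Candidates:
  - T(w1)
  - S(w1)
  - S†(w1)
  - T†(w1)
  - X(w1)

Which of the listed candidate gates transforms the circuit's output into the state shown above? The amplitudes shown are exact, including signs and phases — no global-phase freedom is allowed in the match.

The unique candidate consistent with the amplitudes is S†(w1).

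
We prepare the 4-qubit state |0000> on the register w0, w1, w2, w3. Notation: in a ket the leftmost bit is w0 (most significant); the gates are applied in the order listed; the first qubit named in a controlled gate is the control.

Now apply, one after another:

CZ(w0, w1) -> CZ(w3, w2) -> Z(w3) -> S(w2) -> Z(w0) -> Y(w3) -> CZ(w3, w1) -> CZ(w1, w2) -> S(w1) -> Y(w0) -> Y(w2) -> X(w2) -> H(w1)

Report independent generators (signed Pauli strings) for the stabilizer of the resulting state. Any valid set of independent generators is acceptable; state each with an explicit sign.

The stabilizer group can be generated by +IXII, -ZIII, +IIZI, -IIIZ, among other valid generating sets.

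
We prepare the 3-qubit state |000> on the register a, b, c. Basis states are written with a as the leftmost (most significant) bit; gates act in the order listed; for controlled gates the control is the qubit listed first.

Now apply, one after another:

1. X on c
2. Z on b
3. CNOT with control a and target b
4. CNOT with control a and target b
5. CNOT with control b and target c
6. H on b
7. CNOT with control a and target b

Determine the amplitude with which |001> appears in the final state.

|001> carries amplitude sqrt(2)/2 in the final state.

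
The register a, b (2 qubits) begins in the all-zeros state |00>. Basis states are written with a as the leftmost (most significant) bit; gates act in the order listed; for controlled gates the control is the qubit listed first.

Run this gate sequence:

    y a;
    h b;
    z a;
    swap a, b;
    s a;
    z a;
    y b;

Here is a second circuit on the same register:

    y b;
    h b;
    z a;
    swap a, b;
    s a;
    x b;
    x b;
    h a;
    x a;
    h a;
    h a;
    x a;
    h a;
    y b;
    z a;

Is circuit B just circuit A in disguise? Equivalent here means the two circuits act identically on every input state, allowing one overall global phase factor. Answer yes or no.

No: there is an input state on which the two circuits produce genuinely different outputs (not merely differing by a phase).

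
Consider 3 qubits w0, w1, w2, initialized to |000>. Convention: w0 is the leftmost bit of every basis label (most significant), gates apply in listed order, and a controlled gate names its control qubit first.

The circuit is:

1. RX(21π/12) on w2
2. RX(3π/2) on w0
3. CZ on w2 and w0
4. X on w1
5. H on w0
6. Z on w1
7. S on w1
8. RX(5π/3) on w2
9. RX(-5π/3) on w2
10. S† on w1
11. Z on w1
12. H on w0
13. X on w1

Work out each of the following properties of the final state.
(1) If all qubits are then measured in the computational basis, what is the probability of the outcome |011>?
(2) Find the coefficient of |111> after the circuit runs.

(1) The probability of measuring |011> is 0. Key observation: steps 5-12 multiply out to the identity, so the circuit reduces to the remaining gates.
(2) The final state's coefficient on |111> equals 0.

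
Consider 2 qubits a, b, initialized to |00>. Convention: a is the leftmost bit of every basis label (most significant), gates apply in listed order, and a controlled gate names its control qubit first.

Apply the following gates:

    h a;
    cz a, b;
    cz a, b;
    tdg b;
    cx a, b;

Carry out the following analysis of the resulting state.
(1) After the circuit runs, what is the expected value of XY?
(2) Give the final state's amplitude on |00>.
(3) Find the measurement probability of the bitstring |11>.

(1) The observable XY averages to 0.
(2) The amplitude on |00> is sqrt(2)/2.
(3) A full measurement returns |11> with probability 1/2.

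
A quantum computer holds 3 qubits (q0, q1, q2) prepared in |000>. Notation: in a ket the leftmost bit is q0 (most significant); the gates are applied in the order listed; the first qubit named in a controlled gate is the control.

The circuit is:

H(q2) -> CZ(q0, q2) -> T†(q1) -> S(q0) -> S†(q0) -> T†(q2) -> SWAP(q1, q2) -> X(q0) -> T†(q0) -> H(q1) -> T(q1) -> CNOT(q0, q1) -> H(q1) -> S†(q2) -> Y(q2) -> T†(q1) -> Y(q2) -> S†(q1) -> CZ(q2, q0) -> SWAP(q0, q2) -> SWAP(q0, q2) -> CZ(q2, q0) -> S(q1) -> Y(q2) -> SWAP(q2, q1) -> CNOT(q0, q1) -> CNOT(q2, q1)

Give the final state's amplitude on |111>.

|111> carries amplitude sqrt(2)*(-2 + sqrt(2)*I)/4 in the final state. Key observation: the block from step 17 through step 24 cancels to the identity and can be dropped.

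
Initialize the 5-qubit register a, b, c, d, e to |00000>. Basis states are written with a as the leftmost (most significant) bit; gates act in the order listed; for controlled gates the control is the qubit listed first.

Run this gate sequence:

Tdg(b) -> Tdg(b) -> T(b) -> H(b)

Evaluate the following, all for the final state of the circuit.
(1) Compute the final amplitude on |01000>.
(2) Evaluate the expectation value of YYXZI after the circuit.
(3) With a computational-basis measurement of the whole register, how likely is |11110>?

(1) The amplitude on |01000> is sqrt(2)/2.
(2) The expectation value of YYXZI is 0.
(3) A full measurement returns |11110> with probability 0.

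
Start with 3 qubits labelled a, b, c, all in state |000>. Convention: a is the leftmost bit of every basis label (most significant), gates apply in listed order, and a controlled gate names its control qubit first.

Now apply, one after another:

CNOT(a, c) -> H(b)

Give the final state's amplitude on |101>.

The final state's coefficient on |101> equals 0.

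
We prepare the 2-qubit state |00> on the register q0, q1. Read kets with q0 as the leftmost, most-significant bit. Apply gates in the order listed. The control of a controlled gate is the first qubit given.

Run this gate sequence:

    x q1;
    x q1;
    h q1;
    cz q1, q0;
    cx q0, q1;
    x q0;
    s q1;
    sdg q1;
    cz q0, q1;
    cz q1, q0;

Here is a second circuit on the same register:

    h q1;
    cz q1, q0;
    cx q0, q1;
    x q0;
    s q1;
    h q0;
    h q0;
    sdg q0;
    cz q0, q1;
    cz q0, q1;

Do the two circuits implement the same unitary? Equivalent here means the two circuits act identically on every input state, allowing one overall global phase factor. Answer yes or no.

No: there is an input state on which the two circuits produce genuinely different outputs (not merely differing by a phase).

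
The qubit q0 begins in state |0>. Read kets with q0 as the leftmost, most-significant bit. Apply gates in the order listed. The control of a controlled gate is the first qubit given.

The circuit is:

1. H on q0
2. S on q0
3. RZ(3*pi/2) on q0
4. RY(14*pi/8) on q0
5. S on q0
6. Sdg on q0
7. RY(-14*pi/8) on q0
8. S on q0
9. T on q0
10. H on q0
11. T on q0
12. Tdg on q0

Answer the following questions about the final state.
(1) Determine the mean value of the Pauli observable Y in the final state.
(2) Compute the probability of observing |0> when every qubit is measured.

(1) The expectation value of Y is -sqrt(2)/2.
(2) A full measurement returns |0> with probability 1/2 - sqrt(2)/4.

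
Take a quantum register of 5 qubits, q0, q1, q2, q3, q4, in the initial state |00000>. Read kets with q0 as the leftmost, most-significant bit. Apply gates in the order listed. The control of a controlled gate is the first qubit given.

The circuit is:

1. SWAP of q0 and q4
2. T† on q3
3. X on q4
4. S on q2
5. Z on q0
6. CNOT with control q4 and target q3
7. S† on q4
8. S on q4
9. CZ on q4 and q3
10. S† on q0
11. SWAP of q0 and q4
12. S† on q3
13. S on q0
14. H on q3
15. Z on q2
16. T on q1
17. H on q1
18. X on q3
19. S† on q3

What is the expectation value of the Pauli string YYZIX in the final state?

In the final state, YYZIX has expectation 0.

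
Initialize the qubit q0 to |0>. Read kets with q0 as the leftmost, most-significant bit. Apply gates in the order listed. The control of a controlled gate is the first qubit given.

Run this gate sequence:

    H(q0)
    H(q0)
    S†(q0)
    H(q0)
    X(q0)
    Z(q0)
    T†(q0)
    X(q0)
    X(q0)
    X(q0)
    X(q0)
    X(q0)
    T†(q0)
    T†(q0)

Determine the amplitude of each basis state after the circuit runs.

The final amplitudes are sqrt(2)*exp(3*I*pi/4)/2 on |0>, -sqrt(2)*I/2 on |1>. Key observation: steps 9-12 multiply out to the identity, so the circuit reduces to the remaining gates.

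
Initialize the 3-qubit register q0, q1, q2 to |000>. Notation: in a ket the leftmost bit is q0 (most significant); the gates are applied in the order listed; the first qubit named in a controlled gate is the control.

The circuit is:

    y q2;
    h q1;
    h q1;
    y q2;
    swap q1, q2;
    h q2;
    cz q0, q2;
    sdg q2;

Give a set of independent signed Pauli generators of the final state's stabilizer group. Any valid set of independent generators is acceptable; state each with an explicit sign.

The final state is stabilized by the group generated by -IIY, +ZII, +IZI; other independent generating sets are equally valid. Key observation: gates 1-4 undo each other exactly, leaving only the rest of the circuit to track.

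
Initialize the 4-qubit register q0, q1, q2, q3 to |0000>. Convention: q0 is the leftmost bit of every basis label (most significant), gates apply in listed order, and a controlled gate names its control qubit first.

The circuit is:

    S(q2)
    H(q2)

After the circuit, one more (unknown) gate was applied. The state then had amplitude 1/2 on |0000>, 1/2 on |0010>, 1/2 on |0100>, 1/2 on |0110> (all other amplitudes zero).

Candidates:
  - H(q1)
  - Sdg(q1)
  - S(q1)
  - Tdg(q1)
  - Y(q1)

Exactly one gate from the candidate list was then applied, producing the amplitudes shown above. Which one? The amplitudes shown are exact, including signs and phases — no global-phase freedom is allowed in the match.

The applied gate was H(q1).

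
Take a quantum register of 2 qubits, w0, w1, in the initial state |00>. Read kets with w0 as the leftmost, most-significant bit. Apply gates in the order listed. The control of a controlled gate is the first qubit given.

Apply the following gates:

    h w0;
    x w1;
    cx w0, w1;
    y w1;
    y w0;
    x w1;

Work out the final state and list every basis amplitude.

The final amplitudes are sqrt(2)/2 on |00>, 0 on |01>, 0 on |10>, sqrt(2)/2 on |11>.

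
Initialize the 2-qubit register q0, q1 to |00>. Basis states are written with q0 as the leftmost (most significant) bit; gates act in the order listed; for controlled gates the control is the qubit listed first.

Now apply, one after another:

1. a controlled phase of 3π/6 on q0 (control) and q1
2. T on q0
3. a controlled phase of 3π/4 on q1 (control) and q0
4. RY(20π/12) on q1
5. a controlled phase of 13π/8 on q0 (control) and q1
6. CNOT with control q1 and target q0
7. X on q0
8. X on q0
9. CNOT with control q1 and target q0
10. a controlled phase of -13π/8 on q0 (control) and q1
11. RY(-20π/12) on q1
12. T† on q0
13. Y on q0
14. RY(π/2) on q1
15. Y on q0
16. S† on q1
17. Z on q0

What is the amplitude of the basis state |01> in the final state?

The amplitude on |01> is -sqrt(2)*I/2.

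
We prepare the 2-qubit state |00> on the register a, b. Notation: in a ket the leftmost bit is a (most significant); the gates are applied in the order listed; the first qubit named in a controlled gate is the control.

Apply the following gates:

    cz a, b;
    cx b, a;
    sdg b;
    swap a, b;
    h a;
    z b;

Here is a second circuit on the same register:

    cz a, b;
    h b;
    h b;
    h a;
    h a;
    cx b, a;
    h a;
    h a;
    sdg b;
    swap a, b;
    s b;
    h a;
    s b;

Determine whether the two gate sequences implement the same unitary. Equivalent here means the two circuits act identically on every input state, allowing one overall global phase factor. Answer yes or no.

Yes — the two circuits implement the same unitary up to a global phase.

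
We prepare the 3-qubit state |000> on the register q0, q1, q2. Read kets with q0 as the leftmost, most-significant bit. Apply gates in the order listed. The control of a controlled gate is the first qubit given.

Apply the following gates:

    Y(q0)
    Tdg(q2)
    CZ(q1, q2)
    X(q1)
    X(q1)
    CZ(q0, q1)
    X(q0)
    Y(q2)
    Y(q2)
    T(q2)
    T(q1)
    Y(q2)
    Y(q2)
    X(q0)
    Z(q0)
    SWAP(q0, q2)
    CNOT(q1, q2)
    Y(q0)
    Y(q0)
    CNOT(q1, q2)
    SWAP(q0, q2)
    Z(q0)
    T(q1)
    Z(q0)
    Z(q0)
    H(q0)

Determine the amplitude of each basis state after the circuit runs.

The resulting statevector has amplitude sqrt(2)*I/2 on |000>, -sqrt(2)*I/2 on |100>, and 0 on every other basis state. Key observation: gates 15-22 undo each other exactly, leaving only the rest of the circuit to track.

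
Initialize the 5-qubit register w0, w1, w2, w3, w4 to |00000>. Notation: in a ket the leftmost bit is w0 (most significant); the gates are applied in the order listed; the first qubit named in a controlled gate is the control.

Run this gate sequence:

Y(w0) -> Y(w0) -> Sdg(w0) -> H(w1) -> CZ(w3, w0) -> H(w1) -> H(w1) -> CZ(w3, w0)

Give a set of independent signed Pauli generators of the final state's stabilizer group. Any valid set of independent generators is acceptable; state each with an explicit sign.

The final state is stabilized by the group generated by +IXIII, +ZIIII, +IIZII, +IIIZI, +IIIIZ; other independent generating sets are equally valid. Key observation: the block from step 5 through step 8 cancels to the identity and can be dropped.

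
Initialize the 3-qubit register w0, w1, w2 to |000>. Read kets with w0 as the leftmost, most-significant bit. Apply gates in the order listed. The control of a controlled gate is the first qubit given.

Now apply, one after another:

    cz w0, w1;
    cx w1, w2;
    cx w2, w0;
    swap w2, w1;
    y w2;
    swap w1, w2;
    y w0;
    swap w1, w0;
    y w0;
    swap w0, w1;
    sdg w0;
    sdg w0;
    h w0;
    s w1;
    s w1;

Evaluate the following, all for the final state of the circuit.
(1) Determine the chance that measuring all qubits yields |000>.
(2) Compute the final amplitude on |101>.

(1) A full measurement returns |000> with probability 1/2.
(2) The final state's coefficient on |101> equals 0.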